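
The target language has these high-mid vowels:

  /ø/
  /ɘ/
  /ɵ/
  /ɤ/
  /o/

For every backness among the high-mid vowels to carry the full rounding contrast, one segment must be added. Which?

/e/

front: unrounded —, rounded /ø/.
central: unrounded /ɘ/, rounded /ɵ/.
back: unrounded /ɤ/, rounded /o/.
The front row has no unrounded member, so the gap is the front unrounded vowel /e/.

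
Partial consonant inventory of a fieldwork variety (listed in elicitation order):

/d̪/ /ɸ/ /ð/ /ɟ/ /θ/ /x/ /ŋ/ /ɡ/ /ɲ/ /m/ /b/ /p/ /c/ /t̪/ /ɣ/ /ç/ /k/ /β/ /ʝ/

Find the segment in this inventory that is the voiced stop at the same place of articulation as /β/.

/β/ is a voiced bilabial fricative.
The voiced stop at the same place is a voiced bilabial stop — in this inventory, /b/.

/b/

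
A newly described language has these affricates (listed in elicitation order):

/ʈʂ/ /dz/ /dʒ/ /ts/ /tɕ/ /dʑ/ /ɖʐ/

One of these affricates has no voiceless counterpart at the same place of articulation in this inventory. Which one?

Alveolar: /ts/ ~ /dz/
Retroflex: /ʈʂ/ ~ /ɖʐ/
Alveolo-palatal: /tɕ/ ~ /dʑ/
Postalveolar: only /dʒ/ (voiced); no voiceless partner.
So /dʒ/ is the unpaired segment.

/dʒ/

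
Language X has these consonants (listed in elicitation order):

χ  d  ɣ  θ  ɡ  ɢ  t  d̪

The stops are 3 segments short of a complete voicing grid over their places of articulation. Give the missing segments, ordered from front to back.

place of articulation  voiceless  voiced  
dental            —         d̪      
alveolar          t         d       
velar             —         ɡ       
uvular            —         ɢ       
Gaps, from front to back: dental lacks voiceless (/t̪/); velar lacks voiceless (/k/); uvular lacks voiceless (/q/).

/t̪/, /k/, /q/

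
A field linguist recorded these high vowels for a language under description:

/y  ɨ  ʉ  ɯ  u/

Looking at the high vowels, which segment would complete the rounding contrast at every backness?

backness          unrounded  rounded 
front             —         y       
central           ɨ         ʉ       
back              ɯ         u       
The front row has no unrounded member, so the gap is the front unrounded vowel /i/.

/i/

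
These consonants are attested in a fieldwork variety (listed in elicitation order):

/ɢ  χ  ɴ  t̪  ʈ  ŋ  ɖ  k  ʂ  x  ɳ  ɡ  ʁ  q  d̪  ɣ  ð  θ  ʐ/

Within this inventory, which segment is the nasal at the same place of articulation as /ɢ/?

/ɴ/

/ɢ/ is a voiced uvular stop.
The nasal at the same place is an uvular nasal — in this inventory, /ɴ/.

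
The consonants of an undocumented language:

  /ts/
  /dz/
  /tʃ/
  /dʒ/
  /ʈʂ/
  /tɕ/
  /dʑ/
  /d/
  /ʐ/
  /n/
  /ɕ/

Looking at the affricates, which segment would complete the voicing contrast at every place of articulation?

/ɖʐ/

alveolar: voiceless /ts/, voiced /dz/.
postalveolar: voiceless /tʃ/, voiced /dʒ/.
retroflex: voiceless /ʈʂ/, voiced —.
alveolo-palatal: voiceless /tɕ/, voiced /dʑ/.
The retroflex row has no voiced member, so the gap is the voiced retroflex affricate /ɖʐ/.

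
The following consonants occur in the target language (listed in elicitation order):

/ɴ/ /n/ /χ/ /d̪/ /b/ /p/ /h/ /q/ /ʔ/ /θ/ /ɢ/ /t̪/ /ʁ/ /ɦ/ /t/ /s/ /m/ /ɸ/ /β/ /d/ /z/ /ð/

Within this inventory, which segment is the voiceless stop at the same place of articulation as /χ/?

/q/

/χ/ is a voiceless uvular fricative.
The voiceless stop at the same place is a voiceless uvular stop — in this inventory, /q/.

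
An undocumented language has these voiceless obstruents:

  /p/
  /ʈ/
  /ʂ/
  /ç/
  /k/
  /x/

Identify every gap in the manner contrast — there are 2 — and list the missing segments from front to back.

/ɸ/, /c/

Stop: /p/ (bilabial), /ʈ/ (retroflex), /k/ (velar).
Fricative: /ʂ/ (retroflex), /ç/ (palatal), /x/ (velar).
Gaps, from front to back: bilabial lacks fricative (/ɸ/); palatal lacks stop (/c/).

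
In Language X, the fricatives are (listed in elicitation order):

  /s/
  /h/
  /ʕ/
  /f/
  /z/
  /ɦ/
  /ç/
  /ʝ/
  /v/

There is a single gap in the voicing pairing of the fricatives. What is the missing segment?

/ħ/

Voiceless: /f/ (labiodental), /s/ (alveolar), /ç/ (palatal), /h/ (glottal).
Voiced: /v/ (labiodental), /z/ (alveolar), /ʝ/ (palatal), /ʕ/ (pharyngeal), /ɦ/ (glottal).
The pharyngeal row has no voiceless member, so the gap is the voiceless pharyngeal fricative /ħ/.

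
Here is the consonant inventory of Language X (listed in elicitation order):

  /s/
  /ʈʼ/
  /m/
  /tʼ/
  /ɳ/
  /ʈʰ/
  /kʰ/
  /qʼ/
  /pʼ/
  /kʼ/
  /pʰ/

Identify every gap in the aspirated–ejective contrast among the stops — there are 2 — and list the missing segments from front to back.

/tʰ/, /qʰ/

Aspirated: /pʰ/ (bilabial), /ʈʰ/ (retroflex), /kʰ/ (velar).
Ejective: /pʼ/ (bilabial), /tʼ/ (alveolar), /ʈʼ/ (retroflex), /kʼ/ (velar), /qʼ/ (uvular).
Gaps, from front to back: alveolar lacks aspirated (/tʰ/); uvular lacks aspirated (/qʰ/).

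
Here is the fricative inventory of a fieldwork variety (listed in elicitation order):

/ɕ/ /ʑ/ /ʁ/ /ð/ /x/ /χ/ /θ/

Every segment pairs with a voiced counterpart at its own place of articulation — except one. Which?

/x/

Dental: /θ/ ~ /ð/
Alveolo-palatal: /ɕ/ ~ /ʑ/
Uvular: /χ/ ~ /ʁ/
Velar: only /x/ (voiceless); no voiced partner.
So /x/ is the unpaired segment.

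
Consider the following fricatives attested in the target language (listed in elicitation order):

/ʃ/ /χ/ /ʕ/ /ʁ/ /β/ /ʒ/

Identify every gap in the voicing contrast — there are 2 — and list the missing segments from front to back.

Voiceless: /ʃ/ (postalveolar), /χ/ (uvular).
Voiced: /β/ (bilabial), /ʒ/ (postalveolar), /ʁ/ (uvular), /ʕ/ (pharyngeal).
Gaps, from front to back: bilabial lacks voiceless (/ɸ/); pharyngeal lacks voiceless (/ħ/).

/ɸ/, /ħ/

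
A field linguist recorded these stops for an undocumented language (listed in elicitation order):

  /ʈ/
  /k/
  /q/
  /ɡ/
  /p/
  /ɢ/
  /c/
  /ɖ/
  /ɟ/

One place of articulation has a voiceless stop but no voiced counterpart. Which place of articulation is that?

bilabial: voiceless /p/, voiced —.
retroflex: voiceless /ʈ/, voiced /ɖ/.
palatal: voiceless /c/, voiced /ɟ/.
velar: voiceless /k/, voiced /ɡ/.
uvular: voiceless /q/, voiced /ɢ/.
Every place of articulation has a voiced member except bilabial, where /b/ would be expected.

bilabial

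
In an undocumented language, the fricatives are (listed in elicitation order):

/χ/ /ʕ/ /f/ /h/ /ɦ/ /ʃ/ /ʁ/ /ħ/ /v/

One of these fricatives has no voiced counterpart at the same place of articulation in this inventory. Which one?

Labiodental: /f/ ~ /v/
Uvular: /χ/ ~ /ʁ/
Pharyngeal: /ħ/ ~ /ʕ/
Glottal: /h/ ~ /ɦ/
Postalveolar: only /ʃ/ (voiceless); no voiced partner.
So /ʃ/ is the unpaired segment.

/ʃ/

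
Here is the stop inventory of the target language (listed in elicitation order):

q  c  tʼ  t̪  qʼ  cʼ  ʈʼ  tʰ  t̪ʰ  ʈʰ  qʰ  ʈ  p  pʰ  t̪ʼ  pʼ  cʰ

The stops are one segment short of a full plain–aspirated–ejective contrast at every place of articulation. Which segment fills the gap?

/t/

bilabial: plain /p/, aspirated /pʰ/, ejective /pʼ/.
dental: plain /t̪/, aspirated /t̪ʰ/, ejective /t̪ʼ/.
alveolar: plain —, aspirated /tʰ/, ejective /tʼ/.
retroflex: plain /ʈ/, aspirated /ʈʰ/, ejective /ʈʼ/.
palatal: plain /c/, aspirated /cʰ/, ejective /cʼ/.
uvular: plain /q/, aspirated /qʰ/, ejective /qʼ/.
The alveolar row has no plain member, so the gap is the plain alveolar stop /t/.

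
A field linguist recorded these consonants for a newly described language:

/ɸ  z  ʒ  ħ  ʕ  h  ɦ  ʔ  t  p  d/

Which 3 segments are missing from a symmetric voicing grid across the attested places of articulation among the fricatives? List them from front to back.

/β/, /s/, /ʃ/

Voiceless: /ɸ/ (bilabial), /ħ/ (pharyngeal), /h/ (glottal).
Voiced: /z/ (alveolar), /ʒ/ (postalveolar), /ʕ/ (pharyngeal), /ɦ/ (glottal).
Gaps, from front to back: bilabial lacks voiced (/β/); alveolar lacks voiceless (/s/); postalveolar lacks voiceless (/ʃ/).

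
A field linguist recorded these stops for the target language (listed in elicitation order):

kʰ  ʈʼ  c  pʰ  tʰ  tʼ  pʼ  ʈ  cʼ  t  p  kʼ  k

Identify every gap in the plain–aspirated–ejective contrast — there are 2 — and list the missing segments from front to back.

/ʈʰ/, /cʰ/

bilabial: plain /p/, aspirated /pʰ/, ejective /pʼ/.
alveolar: plain /t/, aspirated /tʰ/, ejective /tʼ/.
retroflex: plain /ʈ/, aspirated —, ejective /ʈʼ/.
palatal: plain /c/, aspirated —, ejective /cʼ/.
velar: plain /k/, aspirated /kʰ/, ejective /kʼ/.
Gaps, from front to back: retroflex lacks aspirated (/ʈʰ/); palatal lacks aspirated (/cʰ/).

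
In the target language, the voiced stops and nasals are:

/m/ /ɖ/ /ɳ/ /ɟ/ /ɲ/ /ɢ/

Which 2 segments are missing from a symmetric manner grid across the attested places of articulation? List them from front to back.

place of articulation  oral stop  nasal   
bilabial          —         m       
retroflex         ɖ         ɳ       
palatal           ɟ         ɲ       
uvular            ɢ         —       
Gaps, from front to back: bilabial lacks oral stop (/b/); uvular lacks nasal (/ɴ/).

/b/, /ɴ/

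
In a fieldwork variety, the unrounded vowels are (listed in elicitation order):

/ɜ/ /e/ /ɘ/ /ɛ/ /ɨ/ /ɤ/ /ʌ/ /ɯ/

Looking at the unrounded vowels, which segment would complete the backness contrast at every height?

Front: /e/ (high-mid), /ɛ/ (low-mid).
Central: /ɨ/ (high), /ɘ/ (high-mid), /ɜ/ (low-mid).
Back: /ɯ/ (high), /ɤ/ (high-mid), /ʌ/ (low-mid).
The high row has no front member, so the gap is the high front unrounded vowel /i/.

/i/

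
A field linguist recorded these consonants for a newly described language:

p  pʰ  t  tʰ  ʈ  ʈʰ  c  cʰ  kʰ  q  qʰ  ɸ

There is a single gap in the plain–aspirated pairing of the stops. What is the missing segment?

/k/

place of articulation  plain     aspirated
bilabial          p         pʰ      
alveolar          t         tʰ      
retroflex         ʈ         ʈʰ      
palatal           c         cʰ      
velar             —         kʰ      
uvular            q         qʰ      
The velar row has no plain member, so the gap is the plain velar stop /k/.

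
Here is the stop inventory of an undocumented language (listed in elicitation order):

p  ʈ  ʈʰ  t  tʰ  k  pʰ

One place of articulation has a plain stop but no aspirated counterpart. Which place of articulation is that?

place of articulation  plain     aspirated
bilabial          p         pʰ      
alveolar          t         tʰ      
retroflex         ʈ         ʈʰ      
velar             k         —       
Every place of articulation has an aspirated member except velar, where /kʰ/ would be expected.

velar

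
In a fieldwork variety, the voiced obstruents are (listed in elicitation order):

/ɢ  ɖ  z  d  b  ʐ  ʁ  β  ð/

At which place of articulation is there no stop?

place of articulation  stop      fricative
bilabial          b         β       
dental            —         ð       
alveolar          d         z       
retroflex         ɖ         ʐ       
uvular            ɢ         ʁ       
Every place of articulation has a stop member except dental, where /d̪/ would be expected.

dental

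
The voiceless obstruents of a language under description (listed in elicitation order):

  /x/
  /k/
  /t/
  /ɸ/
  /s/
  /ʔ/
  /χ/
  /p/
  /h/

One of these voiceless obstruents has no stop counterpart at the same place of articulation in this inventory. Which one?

Bilabial: /p/ ~ /ɸ/
Alveolar: /t/ ~ /s/
Velar: /k/ ~ /x/
Glottal: /ʔ/ ~ /h/
Uvular: only /χ/ (fricative); no stop partner.
So /χ/ is the unpaired segment.

/χ/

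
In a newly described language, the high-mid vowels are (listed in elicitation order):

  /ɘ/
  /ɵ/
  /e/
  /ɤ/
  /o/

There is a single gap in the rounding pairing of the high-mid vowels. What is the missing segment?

/ø/

Unrounded: /e/ (front), /ɘ/ (central), /ɤ/ (back).
Rounded: /ɵ/ (central), /o/ (back).
The front row has no rounded member, so the gap is the front rounded vowel /ø/.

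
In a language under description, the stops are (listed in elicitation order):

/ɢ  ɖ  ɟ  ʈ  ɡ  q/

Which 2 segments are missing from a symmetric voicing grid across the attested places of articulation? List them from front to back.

retroflex: voiceless /ʈ/, voiced /ɖ/.
palatal: voiceless —, voiced /ɟ/.
velar: voiceless —, voiced /ɡ/.
uvular: voiceless /q/, voiced /ɢ/.
Gaps, from front to back: palatal lacks voiceless (/c/); velar lacks voiceless (/k/).

/c/, /k/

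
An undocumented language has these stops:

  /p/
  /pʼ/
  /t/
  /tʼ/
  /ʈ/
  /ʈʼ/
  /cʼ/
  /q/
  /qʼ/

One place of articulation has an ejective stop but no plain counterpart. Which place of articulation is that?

palatal

place of articulation  plain     ejective
bilabial          p         pʼ      
alveolar          t         tʼ      
retroflex         ʈ         ʈʼ      
palatal           —         cʼ      
uvular            q         qʼ      
Every place of articulation has a plain member except palatal, where /c/ would be expected.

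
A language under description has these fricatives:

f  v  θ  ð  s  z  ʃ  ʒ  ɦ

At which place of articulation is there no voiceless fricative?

glottal

place of articulation  voiceless  voiced  
labiodental       f         v       
dental            θ         ð       
alveolar          s         z       
postalveolar      ʃ         ʒ       
glottal           —         ɦ       
Every place of articulation has a voiceless member except glottal, where /h/ would be expected.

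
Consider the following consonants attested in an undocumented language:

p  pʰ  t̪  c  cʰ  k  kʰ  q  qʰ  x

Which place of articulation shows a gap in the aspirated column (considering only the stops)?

dental

place of articulation  plain     aspirated
bilabial          p         pʰ      
dental            t̪        —       
palatal           c         cʰ      
velar             k         kʰ      
uvular            q         qʰ      
Every place of articulation has an aspirated member except dental, where /t̪ʰ/ would be expected.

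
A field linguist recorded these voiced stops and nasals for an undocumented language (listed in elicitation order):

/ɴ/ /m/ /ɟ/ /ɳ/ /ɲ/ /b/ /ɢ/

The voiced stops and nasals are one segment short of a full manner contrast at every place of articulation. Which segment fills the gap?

Oral stop: /b/ (bilabial), /ɟ/ (palatal), /ɢ/ (uvular).
Nasal: /m/ (bilabial), /ɳ/ (retroflex), /ɲ/ (palatal), /ɴ/ (uvular).
The retroflex row has no oral stop member, so the gap is the retroflex oral stop /ɖ/.

/ɖ/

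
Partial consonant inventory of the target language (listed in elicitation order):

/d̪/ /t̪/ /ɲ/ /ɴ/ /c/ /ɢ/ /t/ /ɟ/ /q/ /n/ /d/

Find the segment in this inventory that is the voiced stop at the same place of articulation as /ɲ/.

/ɟ/

/ɲ/ is a palatal nasal.
The voiced stop at the same place is a voiced palatal stop — in this inventory, /ɟ/.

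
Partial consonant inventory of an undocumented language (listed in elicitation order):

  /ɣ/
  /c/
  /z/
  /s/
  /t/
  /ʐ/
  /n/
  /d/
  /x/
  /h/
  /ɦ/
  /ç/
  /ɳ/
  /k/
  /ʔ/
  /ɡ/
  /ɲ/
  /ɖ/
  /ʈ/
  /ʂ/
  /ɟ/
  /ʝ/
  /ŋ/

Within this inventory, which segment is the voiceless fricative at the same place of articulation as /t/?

/s/

/t/ is a voiceless alveolar stop.
The voiceless fricative at the same place is a voiceless alveolar fricative — in this inventory, /s/.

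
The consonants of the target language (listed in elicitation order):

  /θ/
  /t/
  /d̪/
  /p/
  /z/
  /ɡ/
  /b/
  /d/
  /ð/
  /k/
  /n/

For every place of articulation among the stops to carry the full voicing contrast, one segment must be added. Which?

/t̪/

Voiceless: /p/ (bilabial), /t/ (alveolar), /k/ (velar).
Voiced: /b/ (bilabial), /d̪/ (dental), /d/ (alveolar), /ɡ/ (velar).
The dental row has no voiceless member, so the gap is the voiceless dental stop /t̪/.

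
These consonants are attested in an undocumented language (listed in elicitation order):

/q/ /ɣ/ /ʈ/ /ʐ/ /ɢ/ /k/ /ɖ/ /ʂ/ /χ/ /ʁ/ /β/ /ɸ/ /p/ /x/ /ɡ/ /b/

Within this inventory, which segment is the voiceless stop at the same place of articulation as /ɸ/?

/ɸ/ is a voiceless bilabial fricative.
The voiceless stop at the same place is a voiceless bilabial stop — in this inventory, /p/.

/p/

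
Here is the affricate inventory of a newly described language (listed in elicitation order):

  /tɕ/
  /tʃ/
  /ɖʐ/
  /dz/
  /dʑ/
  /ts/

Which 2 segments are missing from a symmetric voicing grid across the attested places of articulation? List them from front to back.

/dʒ/, /ʈʂ/

alveolar: voiceless /ts/, voiced /dz/.
postalveolar: voiceless /tʃ/, voiced —.
retroflex: voiceless —, voiced /ɖʐ/.
alveolo-palatal: voiceless /tɕ/, voiced /dʑ/.
Gaps, from front to back: postalveolar lacks voiced (/dʒ/); retroflex lacks voiceless (/ʈʂ/).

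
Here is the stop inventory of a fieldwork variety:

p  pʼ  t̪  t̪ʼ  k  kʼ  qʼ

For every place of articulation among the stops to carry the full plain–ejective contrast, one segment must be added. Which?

/q/

Plain: /p/ (bilabial), /t̪/ (dental), /k/ (velar).
Ejective: /pʼ/ (bilabial), /t̪ʼ/ (dental), /kʼ/ (velar), /qʼ/ (uvular).
The uvular row has no plain member, so the gap is the plain uvular stop /q/.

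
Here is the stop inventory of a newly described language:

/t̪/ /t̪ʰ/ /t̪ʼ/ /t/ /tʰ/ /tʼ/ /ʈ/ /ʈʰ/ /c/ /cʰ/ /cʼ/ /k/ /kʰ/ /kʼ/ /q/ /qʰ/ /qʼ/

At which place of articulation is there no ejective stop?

retroflex

dental: plain /t̪/, aspirated /t̪ʰ/, ejective /t̪ʼ/.
alveolar: plain /t/, aspirated /tʰ/, ejective /tʼ/.
retroflex: plain /ʈ/, aspirated /ʈʰ/, ejective —.
palatal: plain /c/, aspirated /cʰ/, ejective /cʼ/.
velar: plain /k/, aspirated /kʰ/, ejective /kʼ/.
uvular: plain /q/, aspirated /qʰ/, ejective /qʼ/.
Every place of articulation has an ejective member except retroflex, where /ʈʼ/ would be expected.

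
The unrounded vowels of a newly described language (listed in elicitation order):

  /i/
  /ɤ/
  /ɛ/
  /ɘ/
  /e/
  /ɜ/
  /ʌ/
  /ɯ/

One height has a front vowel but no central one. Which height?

high: front /i/, central —, back /ɯ/.
high-mid: front /e/, central /ɘ/, back /ɤ/.
low-mid: front /ɛ/, central /ɜ/, back /ʌ/.
Every height has a central member except high, where /ɨ/ would be expected.

high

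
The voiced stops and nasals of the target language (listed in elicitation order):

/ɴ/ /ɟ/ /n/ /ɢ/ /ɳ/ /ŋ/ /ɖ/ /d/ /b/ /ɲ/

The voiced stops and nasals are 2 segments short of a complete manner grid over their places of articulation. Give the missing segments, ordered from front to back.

place of articulation  oral stop  nasal   
bilabial          b         —       
alveolar          d         n       
retroflex         ɖ         ɳ       
palatal           ɟ         ɲ       
velar             —         ŋ       
uvular            ɢ         ɴ       
Gaps, from front to back: bilabial lacks nasal (/m/); velar lacks oral stop (/ɡ/).

/m/, /ɡ/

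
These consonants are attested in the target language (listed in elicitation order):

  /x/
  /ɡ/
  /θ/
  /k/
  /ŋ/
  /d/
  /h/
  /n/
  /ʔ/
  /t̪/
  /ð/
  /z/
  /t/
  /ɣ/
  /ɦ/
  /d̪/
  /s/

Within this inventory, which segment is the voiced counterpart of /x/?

/x/ is a voiceless velar fricative.
The voiced counterpart is a voiced velar fricative — in this inventory, /ɣ/.

/ɣ/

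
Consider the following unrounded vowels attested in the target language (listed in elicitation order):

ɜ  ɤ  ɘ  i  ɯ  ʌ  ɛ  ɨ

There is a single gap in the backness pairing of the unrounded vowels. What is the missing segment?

/e/

high: front /i/, central /ɨ/, back /ɯ/.
high-mid: front —, central /ɘ/, back /ɤ/.
low-mid: front /ɛ/, central /ɜ/, back /ʌ/.
The high-mid row has no front member, so the gap is the high-mid front unrounded vowel /e/.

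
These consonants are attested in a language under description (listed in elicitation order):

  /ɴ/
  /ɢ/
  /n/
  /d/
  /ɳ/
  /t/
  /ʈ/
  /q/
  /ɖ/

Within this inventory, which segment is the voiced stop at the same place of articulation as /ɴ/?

/ɢ/

/ɴ/ is an uvular nasal.
The voiced stop at the same place is a voiced uvular stop — in this inventory, /ɢ/.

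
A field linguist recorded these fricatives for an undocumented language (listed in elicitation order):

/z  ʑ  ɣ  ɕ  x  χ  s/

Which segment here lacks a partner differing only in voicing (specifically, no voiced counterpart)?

Alveolar: /s/ ~ /z/
Alveolo-palatal: /ɕ/ ~ /ʑ/
Velar: /x/ ~ /ɣ/
Uvular: only /χ/ (voiceless); no voiced partner.
So /χ/ is the unpaired segment.

/χ/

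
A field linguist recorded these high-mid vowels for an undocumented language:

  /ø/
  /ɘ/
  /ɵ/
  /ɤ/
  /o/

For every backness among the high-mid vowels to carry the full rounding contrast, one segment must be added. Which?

backness          unrounded  rounded 
front             —         ø       
central           ɘ         ɵ       
back              ɤ         o       
The front row has no unrounded member, so the gap is the front unrounded vowel /e/.

/e/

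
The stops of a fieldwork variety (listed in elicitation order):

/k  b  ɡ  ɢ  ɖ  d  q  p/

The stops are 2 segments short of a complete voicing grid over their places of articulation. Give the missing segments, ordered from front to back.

/t/, /ʈ/

bilabial: voiceless /p/, voiced /b/.
alveolar: voiceless —, voiced /d/.
retroflex: voiceless —, voiced /ɖ/.
velar: voiceless /k/, voiced /ɡ/.
uvular: voiceless /q/, voiced /ɢ/.
Gaps, from front to back: alveolar lacks voiceless (/t/); retroflex lacks voiceless (/ʈ/).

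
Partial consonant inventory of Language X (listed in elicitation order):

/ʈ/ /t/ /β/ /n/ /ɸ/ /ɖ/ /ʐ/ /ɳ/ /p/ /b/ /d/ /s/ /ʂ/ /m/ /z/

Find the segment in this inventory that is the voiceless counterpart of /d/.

/t/

/d/ is a voiced alveolar stop.
The voiceless counterpart is a voiceless alveolar stop — in this inventory, /t/.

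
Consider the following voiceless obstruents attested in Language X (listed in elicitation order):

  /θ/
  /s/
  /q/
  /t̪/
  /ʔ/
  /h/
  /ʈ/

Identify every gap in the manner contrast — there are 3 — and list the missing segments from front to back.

/t/, /ʂ/, /χ/

Stop: /t̪/ (dental), /ʈ/ (retroflex), /q/ (uvular), /ʔ/ (glottal).
Fricative: /θ/ (dental), /s/ (alveolar), /h/ (glottal).
Gaps, from front to back: alveolar lacks stop (/t/); retroflex lacks fricative (/ʂ/); uvular lacks fricative (/χ/).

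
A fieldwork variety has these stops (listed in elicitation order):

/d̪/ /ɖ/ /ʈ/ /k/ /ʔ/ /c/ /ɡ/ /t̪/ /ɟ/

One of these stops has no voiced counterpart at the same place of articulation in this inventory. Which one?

/ʔ/

Dental: /t̪/ ~ /d̪/
Retroflex: /ʈ/ ~ /ɖ/
Palatal: /c/ ~ /ɟ/
Velar: /k/ ~ /ɡ/
Glottal: only /ʔ/ (voiceless); no voiced partner.
So /ʔ/ is the unpaired segment.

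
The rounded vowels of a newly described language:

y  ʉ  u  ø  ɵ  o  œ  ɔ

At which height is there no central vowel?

low-mid

Front: /y/ (high), /ø/ (high-mid), /œ/ (low-mid).
Central: /ʉ/ (high), /ɵ/ (high-mid).
Back: /u/ (high), /o/ (high-mid), /ɔ/ (low-mid).
Every height has a central member except low-mid, where /ɞ/ would be expected.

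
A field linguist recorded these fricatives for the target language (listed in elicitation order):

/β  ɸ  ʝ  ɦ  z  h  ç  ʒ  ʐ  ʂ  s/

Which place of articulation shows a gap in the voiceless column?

bilabial: voiceless /ɸ/, voiced /β/.
alveolar: voiceless /s/, voiced /z/.
postalveolar: voiceless —, voiced /ʒ/.
retroflex: voiceless /ʂ/, voiced /ʐ/.
palatal: voiceless /ç/, voiced /ʝ/.
glottal: voiceless /h/, voiced /ɦ/.
Every place of articulation has a voiceless member except postalveolar, where /ʃ/ would be expected.

postalveolar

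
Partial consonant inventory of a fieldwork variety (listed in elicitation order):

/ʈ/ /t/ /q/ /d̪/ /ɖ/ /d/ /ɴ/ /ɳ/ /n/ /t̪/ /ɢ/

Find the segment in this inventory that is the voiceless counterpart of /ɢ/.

/ɢ/ is a voiced uvular stop.
The voiceless counterpart is a voiceless uvular stop — in this inventory, /q/.

/q/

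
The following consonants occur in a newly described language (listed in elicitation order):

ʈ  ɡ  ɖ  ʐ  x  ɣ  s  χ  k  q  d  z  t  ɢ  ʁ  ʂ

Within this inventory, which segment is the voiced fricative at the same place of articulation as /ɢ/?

/ɢ/ is a voiced uvular stop.
The voiced fricative at the same place is a voiced uvular fricative — in this inventory, /ʁ/.

/ʁ/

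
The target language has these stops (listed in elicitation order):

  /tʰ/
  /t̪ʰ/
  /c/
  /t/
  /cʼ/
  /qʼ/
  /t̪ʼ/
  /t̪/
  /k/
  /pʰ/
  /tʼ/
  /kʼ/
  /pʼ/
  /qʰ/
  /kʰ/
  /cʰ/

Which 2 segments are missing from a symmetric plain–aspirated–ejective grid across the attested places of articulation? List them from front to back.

/p/, /q/

place of articulation  plain     aspirated  ejective
bilabial          —         pʰ        pʼ      
dental            t̪        t̪ʰ       t̪ʼ     
alveolar          t         tʰ        tʼ      
palatal           c         cʰ        cʼ      
velar             k         kʰ        kʼ      
uvular            —         qʰ        qʼ      
Gaps, from front to back: bilabial lacks plain (/p/); uvular lacks plain (/q/).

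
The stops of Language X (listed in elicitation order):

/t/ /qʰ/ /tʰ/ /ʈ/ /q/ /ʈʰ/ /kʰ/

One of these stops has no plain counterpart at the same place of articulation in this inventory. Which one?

Alveolar: /t/ ~ /tʰ/
Retroflex: /ʈ/ ~ /ʈʰ/
Uvular: /q/ ~ /qʰ/
Velar: only /kʰ/ (aspirated); no plain partner.
So /kʰ/ is the unpaired segment.

/kʰ/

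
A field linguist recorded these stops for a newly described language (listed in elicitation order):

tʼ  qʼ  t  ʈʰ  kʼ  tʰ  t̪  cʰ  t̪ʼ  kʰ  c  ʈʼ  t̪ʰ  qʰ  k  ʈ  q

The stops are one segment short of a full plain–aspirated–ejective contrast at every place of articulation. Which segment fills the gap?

/cʼ/

Plain: /t̪/ (dental), /t/ (alveolar), /ʈ/ (retroflex), /c/ (palatal), /k/ (velar), /q/ (uvular).
Aspirated: /t̪ʰ/ (dental), /tʰ/ (alveolar), /ʈʰ/ (retroflex), /cʰ/ (palatal), /kʰ/ (velar), /qʰ/ (uvular).
Ejective: /t̪ʼ/ (dental), /tʼ/ (alveolar), /ʈʼ/ (retroflex), /kʼ/ (velar), /qʼ/ (uvular).
The palatal row has no ejective member, so the gap is the ejective palatal stop /cʼ/.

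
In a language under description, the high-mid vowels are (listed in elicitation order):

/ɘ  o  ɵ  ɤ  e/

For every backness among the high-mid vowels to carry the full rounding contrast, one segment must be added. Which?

front: unrounded /e/, rounded —.
central: unrounded /ɘ/, rounded /ɵ/.
back: unrounded /ɤ/, rounded /o/.
The front row has no rounded member, so the gap is the front rounded vowel /ø/.

/ø/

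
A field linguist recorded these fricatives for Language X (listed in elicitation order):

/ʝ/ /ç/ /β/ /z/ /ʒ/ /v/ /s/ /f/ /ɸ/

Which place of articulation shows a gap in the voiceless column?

postalveolar

Voiceless: /ɸ/ (bilabial), /f/ (labiodental), /s/ (alveolar), /ç/ (palatal).
Voiced: /β/ (bilabial), /v/ (labiodental), /z/ (alveolar), /ʒ/ (postalveolar), /ʝ/ (palatal).
Every place of articulation has a voiceless member except postalveolar, where /ʃ/ would be expected.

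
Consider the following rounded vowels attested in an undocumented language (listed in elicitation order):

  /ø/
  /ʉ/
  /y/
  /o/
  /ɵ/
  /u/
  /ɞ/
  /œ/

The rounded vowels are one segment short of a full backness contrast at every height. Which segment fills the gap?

height            front     central   back    
high              y         ʉ         u       
high-mid          ø         ɵ         o       
low-mid           œ         ɞ         —       
The low-mid row has no back member, so the gap is the low-mid back rounded vowel /ɔ/.

/ɔ/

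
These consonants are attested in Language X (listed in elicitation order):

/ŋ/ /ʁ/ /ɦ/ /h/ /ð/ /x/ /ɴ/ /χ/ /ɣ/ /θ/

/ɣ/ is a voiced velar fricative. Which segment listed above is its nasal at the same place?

/ŋ/

The nasal at the same place is a velar nasal — in this inventory, /ŋ/.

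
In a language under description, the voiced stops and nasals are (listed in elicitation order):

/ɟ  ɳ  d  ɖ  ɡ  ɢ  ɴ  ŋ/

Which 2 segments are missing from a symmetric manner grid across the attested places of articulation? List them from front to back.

/n/, /ɲ/

place of articulation  oral stop  nasal   
alveolar          d         —       
retroflex         ɖ         ɳ       
palatal           ɟ         —       
velar             ɡ         ŋ       
uvular            ɢ         ɴ       
Gaps, from front to back: alveolar lacks nasal (/n/); palatal lacks nasal (/ɲ/).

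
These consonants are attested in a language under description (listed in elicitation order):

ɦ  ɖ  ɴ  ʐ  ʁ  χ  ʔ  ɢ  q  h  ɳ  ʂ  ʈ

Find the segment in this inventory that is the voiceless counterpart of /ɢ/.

/ɢ/ is a voiced uvular stop.
The voiceless counterpart is a voiceless uvular stop — in this inventory, /q/.

/q/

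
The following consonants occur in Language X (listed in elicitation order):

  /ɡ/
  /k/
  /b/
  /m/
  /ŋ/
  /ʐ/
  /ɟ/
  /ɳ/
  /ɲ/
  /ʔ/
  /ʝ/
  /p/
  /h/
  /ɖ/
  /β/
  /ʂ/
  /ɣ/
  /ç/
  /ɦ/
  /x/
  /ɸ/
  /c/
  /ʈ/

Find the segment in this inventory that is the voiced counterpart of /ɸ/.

/β/

/ɸ/ is a voiceless bilabial fricative.
The voiced counterpart is a voiced bilabial fricative — in this inventory, /β/.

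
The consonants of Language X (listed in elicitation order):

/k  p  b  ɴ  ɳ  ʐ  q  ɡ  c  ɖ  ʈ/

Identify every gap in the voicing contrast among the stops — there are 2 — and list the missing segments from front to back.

place of articulation  voiceless  voiced  
bilabial          p         b       
retroflex         ʈ         ɖ       
palatal           c         —       
velar             k         ɡ       
uvular            q         —       
Gaps, from front to back: palatal lacks voiced (/ɟ/); uvular lacks voiced (/ɢ/).

/ɟ/, /ɢ/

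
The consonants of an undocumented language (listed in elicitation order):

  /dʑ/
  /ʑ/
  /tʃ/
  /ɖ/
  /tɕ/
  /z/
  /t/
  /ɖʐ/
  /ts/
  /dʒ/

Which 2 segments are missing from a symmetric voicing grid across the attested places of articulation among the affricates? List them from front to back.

place of articulation  voiceless  voiced  
alveolar          ts        —       
postalveolar      tʃ        dʒ      
retroflex         —         ɖʐ      
alveolo-palatal   tɕ        dʑ      
Gaps, from front to back: alveolar lacks voiced (/dz/); retroflex lacks voiceless (/ʈʂ/).

/dz/, /ʈʂ/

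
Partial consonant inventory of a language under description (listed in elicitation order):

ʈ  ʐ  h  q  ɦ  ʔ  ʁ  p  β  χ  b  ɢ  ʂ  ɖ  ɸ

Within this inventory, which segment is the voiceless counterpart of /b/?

/p/

/b/ is a voiced bilabial stop.
The voiceless counterpart is a voiceless bilabial stop — in this inventory, /p/.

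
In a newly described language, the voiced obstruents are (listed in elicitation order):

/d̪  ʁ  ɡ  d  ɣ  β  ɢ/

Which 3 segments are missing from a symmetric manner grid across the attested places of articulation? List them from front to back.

/b/, /ð/, /z/

bilabial: stop —, fricative /β/.
dental: stop /d̪/, fricative —.
alveolar: stop /d/, fricative —.
velar: stop /ɡ/, fricative /ɣ/.
uvular: stop /ɢ/, fricative /ʁ/.
Gaps, from front to back: bilabial lacks stop (/b/); dental lacks fricative (/ð/); alveolar lacks fricative (/z/).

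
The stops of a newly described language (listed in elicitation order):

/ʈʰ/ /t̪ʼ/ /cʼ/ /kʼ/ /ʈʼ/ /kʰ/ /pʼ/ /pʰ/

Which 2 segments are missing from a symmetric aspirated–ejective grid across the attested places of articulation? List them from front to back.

/t̪ʰ/, /cʰ/

place of articulation  aspirated  ejective
bilabial          pʰ        pʼ      
dental            —         t̪ʼ     
retroflex         ʈʰ        ʈʼ      
palatal           —         cʼ      
velar             kʰ        kʼ      
Gaps, from front to back: dental lacks aspirated (/t̪ʰ/); palatal lacks aspirated (/cʰ/).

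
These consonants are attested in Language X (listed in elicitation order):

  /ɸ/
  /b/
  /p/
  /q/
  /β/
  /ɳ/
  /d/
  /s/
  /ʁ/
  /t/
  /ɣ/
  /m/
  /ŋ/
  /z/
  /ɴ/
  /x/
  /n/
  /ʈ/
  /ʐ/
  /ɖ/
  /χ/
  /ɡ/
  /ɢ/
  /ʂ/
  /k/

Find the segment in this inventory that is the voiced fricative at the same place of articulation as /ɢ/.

/ɢ/ is a voiced uvular stop.
The voiced fricative at the same place is a voiced uvular fricative — in this inventory, /ʁ/.

/ʁ/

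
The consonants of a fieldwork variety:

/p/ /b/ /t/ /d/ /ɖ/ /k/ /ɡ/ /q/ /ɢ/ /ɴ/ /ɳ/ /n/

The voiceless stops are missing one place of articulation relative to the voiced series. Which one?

Voiceless: /p/ (bilabial), /t/ (alveolar), /k/ (velar), /q/ (uvular).
Voiced: /b/ (bilabial), /d/ (alveolar), /ɖ/ (retroflex), /ɡ/ (velar), /ɢ/ (uvular).
Every place of articulation has a voiceless member except retroflex, where /ʈ/ would be expected.

retroflex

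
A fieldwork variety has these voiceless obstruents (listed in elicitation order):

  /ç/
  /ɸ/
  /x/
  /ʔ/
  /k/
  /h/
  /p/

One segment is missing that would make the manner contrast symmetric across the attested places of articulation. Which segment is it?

bilabial: stop /p/, fricative /ɸ/.
palatal: stop —, fricative /ç/.
velar: stop /k/, fricative /x/.
glottal: stop /ʔ/, fricative /h/.
The palatal row has no stop member, so the gap is the palatal stop /c/.

/c/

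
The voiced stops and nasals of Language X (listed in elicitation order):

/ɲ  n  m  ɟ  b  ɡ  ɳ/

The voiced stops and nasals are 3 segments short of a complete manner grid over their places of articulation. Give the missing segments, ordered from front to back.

bilabial: oral stop /b/, nasal /m/.
alveolar: oral stop —, nasal /n/.
retroflex: oral stop —, nasal /ɳ/.
palatal: oral stop /ɟ/, nasal /ɲ/.
velar: oral stop /ɡ/, nasal —.
Gaps, from front to back: alveolar lacks oral stop (/d/); retroflex lacks oral stop (/ɖ/); velar lacks nasal (/ŋ/).

/d/, /ɖ/, /ŋ/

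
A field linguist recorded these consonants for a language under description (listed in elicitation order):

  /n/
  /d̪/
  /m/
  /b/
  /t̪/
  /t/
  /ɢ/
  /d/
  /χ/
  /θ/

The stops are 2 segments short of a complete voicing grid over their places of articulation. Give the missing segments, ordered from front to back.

Voiceless: /t̪/ (dental), /t/ (alveolar).
Voiced: /b/ (bilabial), /d̪/ (dental), /d/ (alveolar), /ɢ/ (uvular).
Gaps, from front to back: bilabial lacks voiceless (/p/); uvular lacks voiceless (/q/).

/p/, /q/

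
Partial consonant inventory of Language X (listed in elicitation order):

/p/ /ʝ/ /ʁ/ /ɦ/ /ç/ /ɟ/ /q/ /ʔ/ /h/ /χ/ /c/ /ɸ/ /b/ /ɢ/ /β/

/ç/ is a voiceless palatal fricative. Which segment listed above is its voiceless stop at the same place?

/c/

The voiceless stop at the same place is a voiceless palatal stop — in this inventory, /c/.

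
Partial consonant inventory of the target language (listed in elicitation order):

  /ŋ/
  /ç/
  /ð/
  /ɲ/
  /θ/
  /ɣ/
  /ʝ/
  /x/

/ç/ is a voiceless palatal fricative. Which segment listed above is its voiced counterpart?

/ʝ/

The voiced counterpart is a voiced palatal fricative — in this inventory, /ʝ/.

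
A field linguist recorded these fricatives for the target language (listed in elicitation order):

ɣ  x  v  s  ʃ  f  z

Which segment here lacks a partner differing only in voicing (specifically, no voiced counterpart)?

Labiodental: /f/ ~ /v/
Alveolar: /s/ ~ /z/
Velar: /x/ ~ /ɣ/
Postalveolar: only /ʃ/ (voiceless); no voiced partner.
So /ʃ/ is the unpaired segment.

/ʃ/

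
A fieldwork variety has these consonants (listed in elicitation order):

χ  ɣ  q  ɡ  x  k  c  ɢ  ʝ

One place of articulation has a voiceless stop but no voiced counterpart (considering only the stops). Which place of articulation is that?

Voiceless: /c/ (palatal), /k/ (velar), /q/ (uvular).
Voiced: /ɡ/ (velar), /ɢ/ (uvular).
Every place of articulation has a voiced member except palatal, where /ɟ/ would be expected.

palatal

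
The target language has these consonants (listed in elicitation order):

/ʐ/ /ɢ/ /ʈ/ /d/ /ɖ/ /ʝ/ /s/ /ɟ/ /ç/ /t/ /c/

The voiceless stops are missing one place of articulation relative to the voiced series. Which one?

uvular

Voiceless: /t/ (alveolar), /ʈ/ (retroflex), /c/ (palatal).
Voiced: /d/ (alveolar), /ɖ/ (retroflex), /ɟ/ (palatal), /ɢ/ (uvular).
Every place of articulation has a voiceless member except uvular, where /q/ would be expected.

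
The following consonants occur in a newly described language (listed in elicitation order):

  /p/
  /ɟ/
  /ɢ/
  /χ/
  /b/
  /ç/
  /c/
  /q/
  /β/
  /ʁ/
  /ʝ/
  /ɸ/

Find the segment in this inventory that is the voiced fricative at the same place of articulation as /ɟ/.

/ʝ/

/ɟ/ is a voiced palatal stop.
The voiced fricative at the same place is a voiced palatal fricative — in this inventory, /ʝ/.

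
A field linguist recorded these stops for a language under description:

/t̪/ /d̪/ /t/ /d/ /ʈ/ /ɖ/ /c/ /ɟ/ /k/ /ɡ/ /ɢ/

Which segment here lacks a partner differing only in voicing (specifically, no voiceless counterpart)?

Dental: /t̪/ ~ /d̪/
Alveolar: /t/ ~ /d/
Retroflex: /ʈ/ ~ /ɖ/
Palatal: /c/ ~ /ɟ/
Velar: /k/ ~ /ɡ/
Uvular: only /ɢ/ (voiced); no voiceless partner.
So /ɢ/ is the unpaired segment.

/ɢ/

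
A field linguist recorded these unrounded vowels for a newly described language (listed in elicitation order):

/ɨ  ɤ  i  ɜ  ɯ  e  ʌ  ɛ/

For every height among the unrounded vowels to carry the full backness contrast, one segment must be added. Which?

/ɘ/

high: front /i/, central /ɨ/, back /ɯ/.
high-mid: front /e/, central —, back /ɤ/.
low-mid: front /ɛ/, central /ɜ/, back /ʌ/.
The high-mid row has no central member, so the gap is the high-mid central unrounded vowel /ɘ/.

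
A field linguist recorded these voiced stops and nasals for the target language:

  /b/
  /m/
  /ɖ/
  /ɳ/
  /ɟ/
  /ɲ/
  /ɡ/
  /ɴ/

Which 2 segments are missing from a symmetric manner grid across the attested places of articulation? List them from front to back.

/ŋ/, /ɢ/

Oral stop: /b/ (bilabial), /ɖ/ (retroflex), /ɟ/ (palatal), /ɡ/ (velar).
Nasal: /m/ (bilabial), /ɳ/ (retroflex), /ɲ/ (palatal), /ɴ/ (uvular).
Gaps, from front to back: velar lacks nasal (/ŋ/); uvular lacks oral stop (/ɢ/).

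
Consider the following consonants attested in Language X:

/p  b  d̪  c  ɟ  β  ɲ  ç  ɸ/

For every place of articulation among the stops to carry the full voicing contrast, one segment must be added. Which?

bilabial: voiceless /p/, voiced /b/.
dental: voiceless —, voiced /d̪/.
palatal: voiceless /c/, voiced /ɟ/.
The dental row has no voiceless member, so the gap is the voiceless dental stop /t̪/.

/t̪/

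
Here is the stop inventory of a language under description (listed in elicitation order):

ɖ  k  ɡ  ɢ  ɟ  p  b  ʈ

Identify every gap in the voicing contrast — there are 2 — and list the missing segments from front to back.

Voiceless: /p/ (bilabial), /ʈ/ (retroflex), /k/ (velar).
Voiced: /b/ (bilabial), /ɖ/ (retroflex), /ɟ/ (palatal), /ɡ/ (velar), /ɢ/ (uvular).
Gaps, from front to back: palatal lacks voiceless (/c/); uvular lacks voiceless (/q/).

/c/, /q/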